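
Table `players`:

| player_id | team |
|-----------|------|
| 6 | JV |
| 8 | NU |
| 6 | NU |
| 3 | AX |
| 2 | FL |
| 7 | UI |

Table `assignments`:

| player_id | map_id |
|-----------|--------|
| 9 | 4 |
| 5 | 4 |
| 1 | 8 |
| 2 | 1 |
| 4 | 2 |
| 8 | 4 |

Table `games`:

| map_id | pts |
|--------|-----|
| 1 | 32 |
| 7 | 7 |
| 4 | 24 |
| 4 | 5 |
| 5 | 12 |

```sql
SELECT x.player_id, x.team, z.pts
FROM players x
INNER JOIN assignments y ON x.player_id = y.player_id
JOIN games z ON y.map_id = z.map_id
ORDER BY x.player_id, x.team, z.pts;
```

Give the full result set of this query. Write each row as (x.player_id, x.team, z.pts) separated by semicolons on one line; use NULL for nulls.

(2, FL, 32); (8, NU, 5); (8, NU, 24)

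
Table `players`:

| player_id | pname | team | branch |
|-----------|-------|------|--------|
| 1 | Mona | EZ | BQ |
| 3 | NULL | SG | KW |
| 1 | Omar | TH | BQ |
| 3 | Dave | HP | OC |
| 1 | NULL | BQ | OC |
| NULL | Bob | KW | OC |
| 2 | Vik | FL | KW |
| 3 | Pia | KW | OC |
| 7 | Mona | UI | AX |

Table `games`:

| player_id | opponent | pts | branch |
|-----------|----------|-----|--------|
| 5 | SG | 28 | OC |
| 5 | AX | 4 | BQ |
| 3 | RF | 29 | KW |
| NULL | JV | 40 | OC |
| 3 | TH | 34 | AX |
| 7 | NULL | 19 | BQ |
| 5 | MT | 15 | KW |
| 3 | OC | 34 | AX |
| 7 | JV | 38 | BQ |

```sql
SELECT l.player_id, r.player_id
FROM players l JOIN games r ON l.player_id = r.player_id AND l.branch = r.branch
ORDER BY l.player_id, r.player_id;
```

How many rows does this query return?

1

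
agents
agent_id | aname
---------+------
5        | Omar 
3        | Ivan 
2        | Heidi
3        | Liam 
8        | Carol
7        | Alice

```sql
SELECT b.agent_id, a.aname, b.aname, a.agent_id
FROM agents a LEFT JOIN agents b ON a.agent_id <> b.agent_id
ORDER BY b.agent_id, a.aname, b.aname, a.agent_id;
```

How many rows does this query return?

LEFT JOIN keeps every row from `agents a`; unmatched rows get NULL for `agents b`'s columns.
Matching on a.agent_id <> b.agent_id.
- a (agent_id=5) pairs with 5 row(s) of b.
- a (agent_id=3) pairs with 4 row(s) of b.
- a (agent_id=2) pairs with 5 row(s) of b.
- a (agent_id=3) pairs with 4 row(s) of b.
- a (agent_id=8) pairs with 5 row(s) of b.
- a (agent_id=7) pairs with 5 row(s) of b.
Total: 28 rows.

28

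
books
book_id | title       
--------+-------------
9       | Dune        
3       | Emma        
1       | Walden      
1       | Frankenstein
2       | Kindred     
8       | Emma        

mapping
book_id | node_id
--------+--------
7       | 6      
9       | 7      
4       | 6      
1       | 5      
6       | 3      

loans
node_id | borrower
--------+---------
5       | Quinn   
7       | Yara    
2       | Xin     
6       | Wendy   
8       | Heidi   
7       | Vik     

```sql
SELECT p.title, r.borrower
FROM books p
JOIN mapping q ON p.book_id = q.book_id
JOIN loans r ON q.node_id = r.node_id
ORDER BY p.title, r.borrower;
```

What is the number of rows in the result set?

4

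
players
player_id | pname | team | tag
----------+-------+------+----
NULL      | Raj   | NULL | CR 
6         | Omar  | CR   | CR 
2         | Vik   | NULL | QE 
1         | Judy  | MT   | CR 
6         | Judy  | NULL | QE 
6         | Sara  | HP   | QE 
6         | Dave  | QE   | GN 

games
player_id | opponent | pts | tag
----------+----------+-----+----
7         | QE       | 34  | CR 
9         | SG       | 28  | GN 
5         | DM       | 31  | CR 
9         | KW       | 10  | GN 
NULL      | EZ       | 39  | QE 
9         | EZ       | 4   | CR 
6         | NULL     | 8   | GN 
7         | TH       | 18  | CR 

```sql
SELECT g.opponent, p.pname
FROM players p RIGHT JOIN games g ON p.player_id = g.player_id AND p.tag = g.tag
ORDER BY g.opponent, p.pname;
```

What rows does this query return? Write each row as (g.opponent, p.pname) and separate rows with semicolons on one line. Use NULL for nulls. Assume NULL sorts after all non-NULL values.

(DM, NULL); (EZ, NULL); (EZ, NULL); (KW, NULL); (QE, NULL); (SG, NULL); (TH, NULL); (NULL, Dave)

RIGHT JOIN keeps every row from `games`; unmatched rows get NULL for `players`'s columns.
Matching on p.player_id = g.player_id AND p.tag = g.tag. A NULL in a compared column never satisfies the condition.
- p (player_id=NULL, tag=CR) has no partner in g.
- p (player_id=6, tag=CR) has no partner in g.
- p (player_id=2, tag=QE) has no partner in g.
- p (player_id=1, tag=CR) has no partner in g.
- p (player_id=6, tag=QE) has no partner in g.
- p (player_id=6, tag=QE) has no partner in g.
- p (player_id=6, tag=GN) pairs with 1 row(s) of g.
- 7 row(s) from g found no p partner → padded with NULL.
After projecting and ordering:
g.opponent | p.pname
DM | NULL
EZ | NULL
EZ | NULL
KW | NULL
QE | NULL
SG | NULL
TH | NULL
NULL | Dave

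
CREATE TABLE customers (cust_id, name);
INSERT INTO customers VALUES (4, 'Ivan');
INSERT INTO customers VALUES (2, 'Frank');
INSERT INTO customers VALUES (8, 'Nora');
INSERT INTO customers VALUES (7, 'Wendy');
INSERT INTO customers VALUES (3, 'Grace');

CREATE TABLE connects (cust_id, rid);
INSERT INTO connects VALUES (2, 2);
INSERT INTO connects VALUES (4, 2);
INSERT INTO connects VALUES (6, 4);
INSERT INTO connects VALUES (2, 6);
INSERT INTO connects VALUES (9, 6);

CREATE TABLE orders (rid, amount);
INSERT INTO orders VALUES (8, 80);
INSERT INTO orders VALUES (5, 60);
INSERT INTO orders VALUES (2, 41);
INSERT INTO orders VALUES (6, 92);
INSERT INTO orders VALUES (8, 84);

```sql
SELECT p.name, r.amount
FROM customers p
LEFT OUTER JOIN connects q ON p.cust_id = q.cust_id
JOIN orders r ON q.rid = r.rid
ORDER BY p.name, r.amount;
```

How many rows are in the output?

3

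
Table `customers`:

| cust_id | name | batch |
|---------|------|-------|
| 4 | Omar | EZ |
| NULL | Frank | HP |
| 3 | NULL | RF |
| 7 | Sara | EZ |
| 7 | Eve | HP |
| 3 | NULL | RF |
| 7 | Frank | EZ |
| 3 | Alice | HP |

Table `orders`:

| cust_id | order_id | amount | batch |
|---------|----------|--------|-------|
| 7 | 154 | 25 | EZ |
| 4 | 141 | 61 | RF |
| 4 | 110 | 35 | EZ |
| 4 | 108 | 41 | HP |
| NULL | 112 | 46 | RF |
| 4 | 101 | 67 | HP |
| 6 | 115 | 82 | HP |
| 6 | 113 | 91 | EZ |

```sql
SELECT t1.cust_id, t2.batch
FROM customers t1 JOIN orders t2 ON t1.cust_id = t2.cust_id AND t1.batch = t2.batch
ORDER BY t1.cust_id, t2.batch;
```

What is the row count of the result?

INNER JOIN keeps only pairs where the ON condition holds.
Matching on t1.cust_id = t2.cust_id AND t1.batch = t2.batch. A NULL in a compared column never satisfies the condition.
- t1 row (cust_id=4, batch=EZ): matches 1 t2 row(s) → 1 output row(s).
- t1 row (cust_id=NULL, batch=HP): no match → dropped.
- t1 row (cust_id=3, batch=RF): no match → dropped.
- t1 row (cust_id=7, batch=EZ): matches 1 t2 row(s) → 1 output row(s).
- t1 row (cust_id=7, batch=HP): no match → dropped.
- t1 row (cust_id=3, batch=RF): no match → dropped.
- t1 row (cust_id=7, batch=EZ): matches 1 t2 row(s) → 1 output row(s).
- t1 row (cust_id=3, batch=HP): no match → dropped.
Total: 3 rows.

3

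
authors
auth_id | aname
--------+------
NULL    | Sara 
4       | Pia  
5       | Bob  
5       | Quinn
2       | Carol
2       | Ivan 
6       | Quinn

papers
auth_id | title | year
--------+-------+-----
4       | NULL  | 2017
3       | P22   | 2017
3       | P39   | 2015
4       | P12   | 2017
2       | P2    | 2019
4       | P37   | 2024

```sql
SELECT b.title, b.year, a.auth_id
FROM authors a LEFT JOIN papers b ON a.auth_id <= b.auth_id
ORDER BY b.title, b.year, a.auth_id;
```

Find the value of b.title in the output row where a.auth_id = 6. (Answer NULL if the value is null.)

LEFT JOIN keeps every row from `authors`; unmatched rows get NULL for `papers`'s columns.
Matching on a.auth_id <= b.auth_id. A NULL in a compared column never satisfies the condition.
Matched pairs: 15; unmatched a rows kept: 4.

NULL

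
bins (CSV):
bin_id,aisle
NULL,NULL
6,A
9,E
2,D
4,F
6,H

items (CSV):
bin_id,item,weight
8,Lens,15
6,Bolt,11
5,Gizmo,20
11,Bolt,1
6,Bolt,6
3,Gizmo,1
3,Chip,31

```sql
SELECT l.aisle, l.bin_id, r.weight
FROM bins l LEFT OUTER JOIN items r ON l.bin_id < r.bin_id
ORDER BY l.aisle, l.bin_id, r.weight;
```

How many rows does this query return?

18

LEFT JOIN keeps every row from `bins`; unmatched rows get NULL for `items`'s columns.
Matching on l.bin_id < r.bin_id. A NULL in a compared column never satisfies the condition.
- bin_id=NULL: no r row matches, row kept with r columns NULL.
- bin_id=6: 2 matching r row(s), so 2 row(s) emitted.
- bin_id=9: 1 matching r row(s), so 1 row(s) emitted.
- bin_id=2: 7 matching r row(s), so 7 row(s) emitted.
- bin_id=4: 5 matching r row(s), so 5 row(s) emitted.
- bin_id=6: 2 matching r row(s), so 2 row(s) emitted.
Total: 17 matched + 1 padded = 18 rows.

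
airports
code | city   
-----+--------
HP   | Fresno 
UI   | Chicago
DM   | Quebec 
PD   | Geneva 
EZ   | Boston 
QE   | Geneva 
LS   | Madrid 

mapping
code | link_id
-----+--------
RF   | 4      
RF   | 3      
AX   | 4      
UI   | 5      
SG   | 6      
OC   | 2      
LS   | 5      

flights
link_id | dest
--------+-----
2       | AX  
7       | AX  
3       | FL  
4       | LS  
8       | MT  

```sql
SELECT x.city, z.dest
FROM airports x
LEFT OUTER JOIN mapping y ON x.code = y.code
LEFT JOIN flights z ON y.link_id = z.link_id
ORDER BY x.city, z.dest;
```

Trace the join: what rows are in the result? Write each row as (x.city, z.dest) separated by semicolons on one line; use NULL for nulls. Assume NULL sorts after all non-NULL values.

Joins associate left-to-right: airports LEFT JOIN mapping on code gives 7 intermediate row(s).
Then LEFT JOIN `flights z` on link_id: each of those 7 rows is kept; rows whose y.link_id has no match in z get NULL for z's columns.

(Boston, NULL); (Chicago, NULL); (Fresno, NULL); (Geneva, NULL); (Geneva, NULL); (Madrid, NULL); (Quebec, NULL)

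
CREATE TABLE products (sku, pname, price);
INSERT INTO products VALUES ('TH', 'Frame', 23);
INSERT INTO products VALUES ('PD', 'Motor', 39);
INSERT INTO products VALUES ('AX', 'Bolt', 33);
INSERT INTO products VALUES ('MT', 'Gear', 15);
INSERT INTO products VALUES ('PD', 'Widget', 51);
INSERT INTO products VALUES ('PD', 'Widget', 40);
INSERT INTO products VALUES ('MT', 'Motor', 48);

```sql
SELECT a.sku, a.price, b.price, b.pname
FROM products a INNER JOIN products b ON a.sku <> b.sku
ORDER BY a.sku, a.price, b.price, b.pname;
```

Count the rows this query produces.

34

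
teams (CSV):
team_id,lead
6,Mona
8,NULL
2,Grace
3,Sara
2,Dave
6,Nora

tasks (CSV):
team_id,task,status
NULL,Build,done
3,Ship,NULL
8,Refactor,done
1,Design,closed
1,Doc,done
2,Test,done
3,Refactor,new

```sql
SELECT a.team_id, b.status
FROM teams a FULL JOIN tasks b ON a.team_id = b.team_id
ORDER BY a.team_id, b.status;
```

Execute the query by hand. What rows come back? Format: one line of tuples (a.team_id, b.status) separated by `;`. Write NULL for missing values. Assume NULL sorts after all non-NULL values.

(2, done); (2, done); (3, new); (3, NULL); (6, NULL); (6, NULL); (8, done); (NULL, closed); (NULL, done); (NULL, done)

FULL OUTER JOIN keeps every row from both sides; unmatched rows get NULL for the other side's columns.
Matching on a.team_id = b.team_id. A NULL in a compared column never satisfies the condition.
- a (team_id=6) has no partner → padded with NULL.
- a (team_id=8) pairs with 1 row(s) of b.
- a (team_id=2) pairs with 1 row(s) of b.
- a (team_id=3) pairs with 2 row(s) of b.
- a (team_id=2) pairs with 1 row(s) of b.
- a (team_id=6) has no partner → padded with NULL.
- 3 b row(s) had no a match → kept, a columns NULL.
After projecting and ordering:
a.team_id | b.status
2 | done
2 | done
3 | new
3 | NULL
6 | NULL
6 | NULL
8 | done
NULL | closed
NULL | done
NULL | done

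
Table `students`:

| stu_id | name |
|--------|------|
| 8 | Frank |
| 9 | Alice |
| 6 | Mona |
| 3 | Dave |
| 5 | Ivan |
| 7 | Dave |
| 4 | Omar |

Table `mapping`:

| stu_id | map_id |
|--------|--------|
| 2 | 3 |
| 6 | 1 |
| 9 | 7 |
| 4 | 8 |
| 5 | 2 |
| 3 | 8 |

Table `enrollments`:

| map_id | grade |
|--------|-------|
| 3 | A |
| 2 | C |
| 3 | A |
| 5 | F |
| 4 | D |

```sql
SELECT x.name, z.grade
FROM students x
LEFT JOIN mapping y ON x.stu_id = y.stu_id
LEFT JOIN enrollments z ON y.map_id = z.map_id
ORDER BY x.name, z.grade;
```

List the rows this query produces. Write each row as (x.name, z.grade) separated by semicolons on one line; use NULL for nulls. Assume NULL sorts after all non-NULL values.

(Alice, NULL); (Dave, NULL); (Dave, NULL); (Frank, NULL); (Ivan, C); (Mona, NULL); (Omar, NULL)

Joins associate left-to-right: students LEFT JOIN mapping on stu_id gives 7 intermediate row(s).
Then LEFT JOIN `enrollments z` on map_id: each of those 7 rows is kept; rows whose y.map_id has no match in z get NULL for z's columns.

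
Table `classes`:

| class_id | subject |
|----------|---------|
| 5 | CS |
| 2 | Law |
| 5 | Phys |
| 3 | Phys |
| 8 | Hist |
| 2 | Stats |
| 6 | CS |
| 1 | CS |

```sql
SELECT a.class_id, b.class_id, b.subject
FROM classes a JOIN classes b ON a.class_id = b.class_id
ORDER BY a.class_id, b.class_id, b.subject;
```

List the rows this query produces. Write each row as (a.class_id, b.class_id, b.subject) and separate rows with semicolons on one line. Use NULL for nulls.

(1, 1, CS); (2, 2, Law); (2, 2, Law); (2, 2, Stats); (2, 2, Stats); (3, 3, Phys); (5, 5, CS); (5, 5, CS); (5, 5, Phys); (5, 5, Phys); (6, 6, CS); (8, 8, Hist)

INNER JOIN keeps only pairs where the ON condition holds.
Matching on a.class_id = b.class_id.
- a (class_id=5) pairs with 2 row(s) of b.
- a (class_id=2) pairs with 2 row(s) of b.
- a (class_id=5) pairs with 2 row(s) of b.
- a (class_id=3) pairs with 1 row(s) of b.
- a (class_id=8) pairs with 1 row(s) of b.
- a (class_id=2) pairs with 2 row(s) of b.
- a (class_id=6) pairs with 1 row(s) of b.
- a (class_id=1) pairs with 1 row(s) of b.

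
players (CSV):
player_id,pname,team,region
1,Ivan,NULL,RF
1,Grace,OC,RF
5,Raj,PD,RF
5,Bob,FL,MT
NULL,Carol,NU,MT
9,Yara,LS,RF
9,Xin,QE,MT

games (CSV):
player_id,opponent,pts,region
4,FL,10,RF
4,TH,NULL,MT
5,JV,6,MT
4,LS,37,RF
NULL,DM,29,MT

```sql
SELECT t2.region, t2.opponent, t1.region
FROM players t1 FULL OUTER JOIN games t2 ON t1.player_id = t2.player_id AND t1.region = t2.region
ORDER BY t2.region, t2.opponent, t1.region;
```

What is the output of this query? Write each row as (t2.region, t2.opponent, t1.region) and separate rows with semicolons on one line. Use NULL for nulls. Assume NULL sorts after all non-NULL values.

FULL OUTER JOIN keeps every row from both sides; unmatched rows get NULL for the other side's columns.
Matching on t1.player_id = t2.player_id AND t1.region = t2.region. A NULL in a compared column never satisfies the condition.
- player_id=1, region=RF: no t2 row matches, row kept with t2 columns NULL.
- player_id=1, region=RF: no t2 row matches, row kept with t2 columns NULL.
- player_id=5, region=RF: no t2 row matches, row kept with t2 columns NULL.
- player_id=5, region=MT: 1 matching t2 row(s), so 1 row(s) emitted.
- player_id=NULL, region=MT: no t2 row matches, row kept with t2 columns NULL.
- player_id=9, region=RF: no t2 row matches, row kept with t2 columns NULL.
- player_id=9, region=MT: no t2 row matches, row kept with t2 columns NULL.
- plus 4 unmatched t2 row(s), each kept with NULL t1 columns.

(MT, DM, NULL); (MT, JV, MT); (MT, TH, NULL); (RF, FL, NULL); (RF, LS, NULL); (NULL, NULL, MT); (NULL, NULL, MT); (NULL, NULL, RF); (NULL, NULL, RF); (NULL, NULL, RF); (NULL, NULL, RF)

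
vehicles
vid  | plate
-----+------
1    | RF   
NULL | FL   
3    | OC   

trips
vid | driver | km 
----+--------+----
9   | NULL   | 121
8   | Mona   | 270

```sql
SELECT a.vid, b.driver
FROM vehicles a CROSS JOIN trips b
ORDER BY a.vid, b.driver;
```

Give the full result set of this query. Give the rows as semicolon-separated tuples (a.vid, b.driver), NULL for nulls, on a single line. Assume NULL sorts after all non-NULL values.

(1, Mona); (1, NULL); (3, Mona); (3, NULL); (NULL, Mona); (NULL, NULL)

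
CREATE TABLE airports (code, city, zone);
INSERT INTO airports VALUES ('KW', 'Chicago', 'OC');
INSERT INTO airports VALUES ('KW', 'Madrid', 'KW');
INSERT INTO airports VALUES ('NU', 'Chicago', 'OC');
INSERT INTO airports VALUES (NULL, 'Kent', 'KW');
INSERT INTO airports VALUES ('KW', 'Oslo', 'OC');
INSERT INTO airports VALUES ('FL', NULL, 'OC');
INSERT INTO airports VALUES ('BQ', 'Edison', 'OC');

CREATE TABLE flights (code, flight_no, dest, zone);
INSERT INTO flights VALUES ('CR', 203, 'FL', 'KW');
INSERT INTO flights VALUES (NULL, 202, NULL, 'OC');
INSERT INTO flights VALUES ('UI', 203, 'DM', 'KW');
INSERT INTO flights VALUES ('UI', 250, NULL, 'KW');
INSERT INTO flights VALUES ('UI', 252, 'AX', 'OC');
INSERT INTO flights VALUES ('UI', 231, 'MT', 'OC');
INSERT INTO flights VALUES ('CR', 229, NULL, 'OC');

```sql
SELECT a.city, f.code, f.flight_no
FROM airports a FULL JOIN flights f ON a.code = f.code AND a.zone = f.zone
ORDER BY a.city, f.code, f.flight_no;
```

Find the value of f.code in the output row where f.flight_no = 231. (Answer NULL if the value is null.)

FULL OUTER JOIN keeps every row from both sides; unmatched rows get NULL for the other side's columns.
Matching on a.code = f.code AND a.zone = f.zone. A NULL in a compared column never satisfies the condition.
- code=KW, zone=OC: no f row matches, row kept with f columns NULL.
- code=KW, zone=KW: no f row matches, row kept with f columns NULL.
- code=NU, zone=OC: no f row matches, row kept with f columns NULL.
- code=NULL, zone=KW: no f row matches, row kept with f columns NULL.
- code=KW, zone=OC: no f row matches, row kept with f columns NULL.
- code=FL, zone=OC: no f row matches, row kept with f columns NULL.
- code=BQ, zone=OC: no f row matches, row kept with f columns NULL.
- 7 f row(s) had no a match → kept, a columns NULL.

UI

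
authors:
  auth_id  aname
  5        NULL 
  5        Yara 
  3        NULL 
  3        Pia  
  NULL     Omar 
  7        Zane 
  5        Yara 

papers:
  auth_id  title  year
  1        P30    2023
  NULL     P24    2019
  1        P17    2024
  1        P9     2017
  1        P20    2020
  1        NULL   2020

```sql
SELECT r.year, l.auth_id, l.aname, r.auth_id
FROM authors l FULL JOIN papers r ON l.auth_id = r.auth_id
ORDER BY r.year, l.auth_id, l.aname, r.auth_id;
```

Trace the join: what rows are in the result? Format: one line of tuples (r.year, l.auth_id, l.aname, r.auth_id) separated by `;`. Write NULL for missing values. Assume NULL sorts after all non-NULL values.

FULL OUTER JOIN keeps every row from both sides; unmatched rows get NULL for the other side's columns.
Matching on l.auth_id = r.auth_id. A NULL in a compared column never satisfies the condition.
Matched pairs: 0; unmatched l rows kept: 7; unmatched r rows kept: 6.

(2017, NULL, NULL, 1); (2019, NULL, NULL, NULL); (2020, NULL, NULL, 1); (2020, NULL, NULL, 1); (2023, NULL, NULL, 1); (2024, NULL, NULL, 1); (NULL, 3, Pia, NULL); (NULL, 3, NULL, NULL); (NULL, 5, Yara, NULL); (NULL, 5, Yara, NULL); (NULL, 5, NULL, NULL); (NULL, 7, Zane, NULL); (NULL, NULL, Omar, NULL)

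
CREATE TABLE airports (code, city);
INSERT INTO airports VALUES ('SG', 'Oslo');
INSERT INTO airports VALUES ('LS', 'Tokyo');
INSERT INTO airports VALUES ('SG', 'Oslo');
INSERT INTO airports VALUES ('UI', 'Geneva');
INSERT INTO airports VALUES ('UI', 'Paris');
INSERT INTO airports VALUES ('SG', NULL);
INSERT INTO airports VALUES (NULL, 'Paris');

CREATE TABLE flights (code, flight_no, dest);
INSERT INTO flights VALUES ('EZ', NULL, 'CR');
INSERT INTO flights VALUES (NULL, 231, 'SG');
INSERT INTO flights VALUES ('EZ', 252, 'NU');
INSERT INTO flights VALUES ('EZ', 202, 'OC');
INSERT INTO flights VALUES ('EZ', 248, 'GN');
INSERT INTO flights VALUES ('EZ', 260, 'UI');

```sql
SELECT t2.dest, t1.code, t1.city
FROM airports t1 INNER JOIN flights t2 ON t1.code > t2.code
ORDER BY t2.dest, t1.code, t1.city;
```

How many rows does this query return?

30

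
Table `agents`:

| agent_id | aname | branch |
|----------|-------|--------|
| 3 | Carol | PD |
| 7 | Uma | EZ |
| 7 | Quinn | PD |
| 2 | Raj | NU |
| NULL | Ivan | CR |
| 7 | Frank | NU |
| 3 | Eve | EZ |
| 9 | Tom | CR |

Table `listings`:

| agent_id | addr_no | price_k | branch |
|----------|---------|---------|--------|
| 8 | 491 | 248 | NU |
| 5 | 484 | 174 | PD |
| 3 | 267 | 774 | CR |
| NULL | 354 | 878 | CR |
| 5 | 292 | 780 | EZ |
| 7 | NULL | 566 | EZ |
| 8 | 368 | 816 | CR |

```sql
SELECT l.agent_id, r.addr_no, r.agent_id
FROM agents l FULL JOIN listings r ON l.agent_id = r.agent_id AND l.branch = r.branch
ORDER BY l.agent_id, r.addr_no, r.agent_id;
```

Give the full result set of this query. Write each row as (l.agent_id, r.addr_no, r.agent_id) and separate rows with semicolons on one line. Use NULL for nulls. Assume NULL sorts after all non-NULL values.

FULL OUTER JOIN keeps every row from both sides; unmatched rows get NULL for the other side's columns.
Matching on l.agent_id = r.agent_id AND l.branch = r.branch. A NULL in a compared column never satisfies the condition.
- agent_id=3, branch=PD: no r row matches, row kept with r columns NULL.
- agent_id=7, branch=EZ: 1 matching r row(s), so 1 row(s) emitted.
- agent_id=7, branch=PD: no r row matches, row kept with r columns NULL.
- agent_id=2, branch=NU: no r row matches, row kept with r columns NULL.
- agent_id=NULL, branch=CR: no r row matches, row kept with r columns NULL.
- agent_id=7, branch=NU: no r row matches, row kept with r columns NULL.
- agent_id=3, branch=EZ: no r row matches, row kept with r columns NULL.
- agent_id=9, branch=CR: no r row matches, row kept with r columns NULL.
- 6 row(s) from r found no l partner → padded with NULL.

(2, NULL, NULL); (3, NULL, NULL); (3, NULL, NULL); (7, NULL, 7); (7, NULL, NULL); (7, NULL, NULL); (9, NULL, NULL); (NULL, 267, 3); (NULL, 292, 5); (NULL, 354, NULL); (NULL, 368, 8); (NULL, 484, 5); (NULL, 491, 8); (NULL, NULL, NULL)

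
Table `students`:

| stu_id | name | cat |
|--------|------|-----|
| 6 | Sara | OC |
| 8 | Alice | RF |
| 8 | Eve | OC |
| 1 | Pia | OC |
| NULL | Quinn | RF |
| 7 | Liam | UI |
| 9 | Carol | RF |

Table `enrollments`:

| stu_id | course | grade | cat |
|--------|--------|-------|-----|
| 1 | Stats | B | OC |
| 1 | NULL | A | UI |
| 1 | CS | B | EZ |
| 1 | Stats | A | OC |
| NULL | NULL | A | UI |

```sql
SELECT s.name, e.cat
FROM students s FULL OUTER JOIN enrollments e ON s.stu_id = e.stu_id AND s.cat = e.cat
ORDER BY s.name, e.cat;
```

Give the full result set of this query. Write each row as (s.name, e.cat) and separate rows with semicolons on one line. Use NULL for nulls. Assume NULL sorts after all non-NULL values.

FULL OUTER JOIN keeps every row from both sides; unmatched rows get NULL for the other side's columns.
Matching on s.stu_id = e.stu_id AND s.cat = e.cat. A NULL in a compared column never satisfies the condition.
- s row (stu_id=6, cat=OC): no match → kept, e columns NULL.
- s row (stu_id=8, cat=RF): no match → kept, e columns NULL.
- s row (stu_id=8, cat=OC): no match → kept, e columns NULL.
- s row (stu_id=1, cat=OC): matches 2 e row(s) → 2 output row(s).
- s row (stu_id=NULL, cat=RF): no match → kept, e columns NULL.
- s row (stu_id=7, cat=UI): no match → kept, e columns NULL.
- s row (stu_id=9, cat=RF): no match → kept, e columns NULL.
- plus 3 unmatched e row(s), each kept with NULL s columns.

(Alice, NULL); (Carol, NULL); (Eve, NULL); (Liam, NULL); (Pia, OC); (Pia, OC); (Quinn, NULL); (Sara, NULL); (NULL, EZ); (NULL, UI); (NULL, UI)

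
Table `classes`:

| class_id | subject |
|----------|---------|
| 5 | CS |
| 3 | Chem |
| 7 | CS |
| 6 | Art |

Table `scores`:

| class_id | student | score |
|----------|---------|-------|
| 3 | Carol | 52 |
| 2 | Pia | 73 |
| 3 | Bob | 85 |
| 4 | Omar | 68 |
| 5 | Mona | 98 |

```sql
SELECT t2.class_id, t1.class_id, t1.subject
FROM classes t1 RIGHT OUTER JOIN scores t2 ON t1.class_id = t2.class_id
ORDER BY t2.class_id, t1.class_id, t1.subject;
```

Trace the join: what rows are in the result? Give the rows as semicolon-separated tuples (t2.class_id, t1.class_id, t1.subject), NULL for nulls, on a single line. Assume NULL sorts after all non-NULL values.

(2, NULL, NULL); (3, 3, Chem); (3, 3, Chem); (4, NULL, NULL); (5, 5, CS)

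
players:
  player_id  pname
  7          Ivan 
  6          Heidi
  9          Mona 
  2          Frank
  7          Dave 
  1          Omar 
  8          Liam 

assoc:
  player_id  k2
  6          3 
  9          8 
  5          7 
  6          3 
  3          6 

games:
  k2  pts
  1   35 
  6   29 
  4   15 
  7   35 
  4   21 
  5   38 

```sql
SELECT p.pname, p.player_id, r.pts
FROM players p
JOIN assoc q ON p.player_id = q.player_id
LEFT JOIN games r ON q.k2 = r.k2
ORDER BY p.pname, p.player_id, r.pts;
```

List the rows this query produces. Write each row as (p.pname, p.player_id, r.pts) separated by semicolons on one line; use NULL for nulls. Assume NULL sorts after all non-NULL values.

Joins associate left-to-right: players INNER JOIN assoc on player_id gives 3 intermediate row(s).
Then LEFT JOIN `games r` on k2: each of those 3 rows is kept; rows whose q.k2 has no match in r get NULL for r's columns.

(Heidi, 6, NULL); (Heidi, 6, NULL); (Mona, 9, NULL)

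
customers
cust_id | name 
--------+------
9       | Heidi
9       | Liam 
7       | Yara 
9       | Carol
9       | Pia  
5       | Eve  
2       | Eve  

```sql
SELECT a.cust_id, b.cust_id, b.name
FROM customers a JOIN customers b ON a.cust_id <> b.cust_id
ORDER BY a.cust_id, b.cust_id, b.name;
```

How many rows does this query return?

30

INNER JOIN keeps only pairs where the ON condition holds.
Matching on a.cust_id <> b.cust_id.
Matched pairs: 30.
Total: 30 rows.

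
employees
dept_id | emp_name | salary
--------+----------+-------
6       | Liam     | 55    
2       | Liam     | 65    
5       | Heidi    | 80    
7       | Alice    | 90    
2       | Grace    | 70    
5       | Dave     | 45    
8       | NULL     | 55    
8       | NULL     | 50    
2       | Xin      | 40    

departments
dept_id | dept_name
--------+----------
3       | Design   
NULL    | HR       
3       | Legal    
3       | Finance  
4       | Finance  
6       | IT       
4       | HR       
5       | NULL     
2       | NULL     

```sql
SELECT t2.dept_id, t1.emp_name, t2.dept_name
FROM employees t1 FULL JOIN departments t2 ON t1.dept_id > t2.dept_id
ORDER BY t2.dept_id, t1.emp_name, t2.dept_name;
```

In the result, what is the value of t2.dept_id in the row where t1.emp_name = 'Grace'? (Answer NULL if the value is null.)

FULL OUTER JOIN keeps every row from both sides; unmatched rows get NULL for the other side's columns.
Matching on t1.dept_id > t2.dept_id. A NULL in a compared column never satisfies the condition.
- t1[0] dept_id=6 → 7 match(es) in t2 → 7 row(s).
- t1[1] dept_id=2 → no match; kept with NULLs on the t2 side.
- t1[2] dept_id=5 → 6 match(es) in t2 → 6 row(s).
- t1[3] dept_id=7 → 8 match(es) in t2 → 8 row(s).
- t1[4] dept_id=2 → no match; kept with NULLs on the t2 side.
- t1[5] dept_id=5 → 6 match(es) in t2 → 6 row(s).
- t1[6] dept_id=8 → 8 match(es) in t2 → 8 row(s).
- t1[7] dept_id=8 → 8 match(es) in t2 → 8 row(s).
- t1[8] dept_id=2 → no match; kept with NULLs on the t2 side.
- plus 1 unmatched t2 row(s), each kept with NULL t1 columns.

NULL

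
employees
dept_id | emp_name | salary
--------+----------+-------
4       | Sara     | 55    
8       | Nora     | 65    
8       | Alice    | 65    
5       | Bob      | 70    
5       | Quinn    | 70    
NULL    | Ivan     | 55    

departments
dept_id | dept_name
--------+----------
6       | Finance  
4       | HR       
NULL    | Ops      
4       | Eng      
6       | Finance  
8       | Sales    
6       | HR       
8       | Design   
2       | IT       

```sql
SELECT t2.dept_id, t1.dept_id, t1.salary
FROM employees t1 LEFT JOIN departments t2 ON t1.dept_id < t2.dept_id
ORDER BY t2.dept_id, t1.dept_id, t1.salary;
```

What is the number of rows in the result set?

18

LEFT JOIN keeps every row from `employees`; unmatched rows get NULL for `departments`'s columns.
Matching on t1.dept_id < t2.dept_id. A NULL in a compared column never satisfies the condition.
- t1 row (dept_id=4): matches 5 t2 row(s) → 5 output row(s).
- t1 row (dept_id=8): no match → kept, t2 columns NULL.
- t1 row (dept_id=8): no match → kept, t2 columns NULL.
- t1 row (dept_id=5): matches 5 t2 row(s) → 5 output row(s).
- t1 row (dept_id=5): matches 5 t2 row(s) → 5 output row(s).
- t1 row (dept_id=NULL): no match → kept, t2 columns NULL.
Total: 15 matched + 3 padded = 18 rows.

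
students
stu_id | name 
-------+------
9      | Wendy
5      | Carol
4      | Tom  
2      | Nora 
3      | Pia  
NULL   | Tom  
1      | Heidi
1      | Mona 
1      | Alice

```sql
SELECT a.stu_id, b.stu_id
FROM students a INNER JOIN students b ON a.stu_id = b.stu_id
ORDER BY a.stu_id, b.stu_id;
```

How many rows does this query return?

INNER JOIN keeps only pairs where the ON condition holds.
Matching on a.stu_id = b.stu_id. A NULL in a compared column never satisfies the condition.
Matched pairs: 14.
Total: 14 rows.

14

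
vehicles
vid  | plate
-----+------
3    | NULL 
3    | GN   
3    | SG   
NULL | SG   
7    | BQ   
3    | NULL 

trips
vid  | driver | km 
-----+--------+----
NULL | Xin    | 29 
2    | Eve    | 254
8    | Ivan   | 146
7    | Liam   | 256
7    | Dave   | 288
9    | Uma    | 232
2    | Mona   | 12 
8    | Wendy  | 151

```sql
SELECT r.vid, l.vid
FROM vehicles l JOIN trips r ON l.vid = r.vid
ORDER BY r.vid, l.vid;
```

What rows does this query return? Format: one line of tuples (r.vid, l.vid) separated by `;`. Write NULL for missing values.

(7, 7); (7, 7)

INNER JOIN keeps only pairs where the ON condition holds.
Matching on l.vid = r.vid. A NULL in a compared column never satisfies the condition.
- l[0] vid=3 → no match; dropped.
- l[1] vid=3 → no match; dropped.
- l[2] vid=3 → no match; dropped.
- l[3] vid=NULL → no match; dropped.
- l[4] vid=7 → 2 match(es) in r → 2 row(s).
- l[5] vid=3 → no match; dropped.
After projecting and ordering:
r.vid | l.vid
7 | 7
7 | 7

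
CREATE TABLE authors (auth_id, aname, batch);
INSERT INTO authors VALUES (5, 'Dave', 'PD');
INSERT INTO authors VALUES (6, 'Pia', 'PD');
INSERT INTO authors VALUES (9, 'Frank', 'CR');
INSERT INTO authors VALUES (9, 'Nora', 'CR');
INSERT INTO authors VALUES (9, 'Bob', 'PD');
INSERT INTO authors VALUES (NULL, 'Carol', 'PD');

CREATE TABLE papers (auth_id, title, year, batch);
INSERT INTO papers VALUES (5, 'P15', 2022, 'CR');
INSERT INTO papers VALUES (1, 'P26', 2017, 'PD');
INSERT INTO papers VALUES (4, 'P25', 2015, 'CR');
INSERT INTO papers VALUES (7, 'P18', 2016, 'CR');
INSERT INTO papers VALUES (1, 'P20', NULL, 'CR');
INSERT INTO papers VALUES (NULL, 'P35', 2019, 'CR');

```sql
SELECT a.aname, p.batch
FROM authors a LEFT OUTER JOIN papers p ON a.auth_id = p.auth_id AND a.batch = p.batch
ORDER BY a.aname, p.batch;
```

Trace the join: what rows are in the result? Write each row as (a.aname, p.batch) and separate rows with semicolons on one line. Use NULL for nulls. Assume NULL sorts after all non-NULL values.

LEFT JOIN keeps every row from `authors`; unmatched rows get NULL for `papers`'s columns.
Matching on a.auth_id = p.auth_id AND a.batch = p.batch. A NULL in a compared column never satisfies the condition.
- a (auth_id=5, batch=PD) has no partner → padded with NULL.
- a (auth_id=6, batch=PD) has no partner → padded with NULL.
- a (auth_id=9, batch=CR) has no partner → padded with NULL.
- a (auth_id=9, batch=CR) has no partner → padded with NULL.
- a (auth_id=9, batch=PD) has no partner → padded with NULL.
- a (auth_id=NULL, batch=PD) has no partner → padded with NULL.
After projecting and ordering:
a.aname | p.batch
Bob | NULL
Carol | NULL
Dave | NULL
Frank | NULL
Nora | NULL
Pia | NULL

(Bob, NULL); (Carol, NULL); (Dave, NULL); (Frank, NULL); (Nora, NULL); (Pia, NULL)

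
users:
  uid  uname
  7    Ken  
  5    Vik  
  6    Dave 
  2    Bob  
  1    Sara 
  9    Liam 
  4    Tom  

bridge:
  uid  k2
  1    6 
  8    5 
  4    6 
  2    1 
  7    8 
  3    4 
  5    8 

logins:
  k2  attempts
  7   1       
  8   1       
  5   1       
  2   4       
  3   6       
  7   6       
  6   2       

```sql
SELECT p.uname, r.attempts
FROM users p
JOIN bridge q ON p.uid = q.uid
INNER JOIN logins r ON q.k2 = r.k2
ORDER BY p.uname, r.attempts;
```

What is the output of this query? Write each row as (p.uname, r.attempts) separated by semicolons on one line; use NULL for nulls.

Evaluate left to right. First `users p INNER JOIN bridge q` on uid: 5 row(s).
Then INNER JOIN `logins r` on k2: keep only rows whose q.k2 appears in r.

(Ken, 1); (Sara, 2); (Tom, 2); (Vik, 1)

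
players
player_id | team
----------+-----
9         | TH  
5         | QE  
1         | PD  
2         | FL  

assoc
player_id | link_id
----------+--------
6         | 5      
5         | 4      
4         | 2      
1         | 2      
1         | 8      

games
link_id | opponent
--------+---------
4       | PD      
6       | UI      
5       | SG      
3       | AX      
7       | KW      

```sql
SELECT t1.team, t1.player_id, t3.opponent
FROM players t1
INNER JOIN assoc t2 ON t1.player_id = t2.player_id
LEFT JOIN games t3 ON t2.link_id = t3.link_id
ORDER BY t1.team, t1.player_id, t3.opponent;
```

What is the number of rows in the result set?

3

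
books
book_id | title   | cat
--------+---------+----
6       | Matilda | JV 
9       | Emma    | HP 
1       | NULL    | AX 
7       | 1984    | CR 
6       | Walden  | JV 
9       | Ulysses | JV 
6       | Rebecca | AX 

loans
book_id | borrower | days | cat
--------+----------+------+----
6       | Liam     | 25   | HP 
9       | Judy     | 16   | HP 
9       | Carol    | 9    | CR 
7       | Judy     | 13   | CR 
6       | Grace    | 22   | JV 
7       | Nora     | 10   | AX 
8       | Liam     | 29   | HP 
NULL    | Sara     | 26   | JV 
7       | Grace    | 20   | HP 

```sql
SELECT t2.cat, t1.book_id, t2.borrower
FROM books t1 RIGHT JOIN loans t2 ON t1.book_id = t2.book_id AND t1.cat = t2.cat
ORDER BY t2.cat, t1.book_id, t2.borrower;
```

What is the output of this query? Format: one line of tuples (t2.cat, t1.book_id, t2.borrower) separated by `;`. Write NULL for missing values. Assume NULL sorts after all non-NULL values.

(AX, NULL, Nora); (CR, 7, Judy); (CR, NULL, Carol); (HP, 9, Judy); (HP, NULL, Grace); (HP, NULL, Liam); (HP, NULL, Liam); (JV, 6, Grace); (JV, 6, Grace); (JV, NULL, Sara)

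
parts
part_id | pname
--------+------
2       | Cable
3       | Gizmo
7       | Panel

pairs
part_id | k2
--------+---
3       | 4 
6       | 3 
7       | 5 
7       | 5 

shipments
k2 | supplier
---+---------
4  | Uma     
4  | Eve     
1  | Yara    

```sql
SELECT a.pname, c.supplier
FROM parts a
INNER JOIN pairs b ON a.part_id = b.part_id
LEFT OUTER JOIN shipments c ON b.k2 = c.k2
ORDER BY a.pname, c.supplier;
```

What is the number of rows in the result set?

4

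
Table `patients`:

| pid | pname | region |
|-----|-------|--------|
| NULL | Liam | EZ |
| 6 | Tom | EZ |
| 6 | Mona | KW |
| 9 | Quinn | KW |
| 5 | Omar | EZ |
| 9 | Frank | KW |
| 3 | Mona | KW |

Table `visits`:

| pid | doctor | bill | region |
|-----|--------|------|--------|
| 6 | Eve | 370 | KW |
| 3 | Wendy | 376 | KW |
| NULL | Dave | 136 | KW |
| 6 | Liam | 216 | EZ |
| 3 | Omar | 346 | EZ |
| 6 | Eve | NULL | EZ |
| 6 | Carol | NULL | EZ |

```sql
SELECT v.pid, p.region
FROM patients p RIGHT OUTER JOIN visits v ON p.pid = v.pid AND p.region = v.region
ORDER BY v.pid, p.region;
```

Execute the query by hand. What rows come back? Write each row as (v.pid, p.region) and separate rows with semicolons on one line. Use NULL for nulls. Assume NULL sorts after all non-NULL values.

RIGHT JOIN keeps every row from `visits`; unmatched rows get NULL for `patients`'s columns.
Matching on p.pid = v.pid AND p.region = v.region. A NULL in a compared column never satisfies the condition.
- p row (pid=NULL, region=EZ): no match.
- p row (pid=6, region=EZ): matches 3 v row(s) → 3 output row(s).
- p row (pid=6, region=KW): matches 1 v row(s) → 1 output row(s).
- p row (pid=9, region=KW): no match.
- p row (pid=5, region=EZ): no match.
- p row (pid=9, region=KW): no match.
- p row (pid=3, region=KW): matches 1 v row(s) → 1 output row(s).
- plus 2 unmatched v row(s), each kept with NULL p columns.
After projecting and ordering:
v.pid | p.region
3 | KW
3 | NULL
6 | EZ
6 | EZ
6 | EZ
6 | KW
NULL | NULL

(3, KW); (3, NULL); (6, EZ); (6, EZ); (6, EZ); (6, KW); (NULL, NULL)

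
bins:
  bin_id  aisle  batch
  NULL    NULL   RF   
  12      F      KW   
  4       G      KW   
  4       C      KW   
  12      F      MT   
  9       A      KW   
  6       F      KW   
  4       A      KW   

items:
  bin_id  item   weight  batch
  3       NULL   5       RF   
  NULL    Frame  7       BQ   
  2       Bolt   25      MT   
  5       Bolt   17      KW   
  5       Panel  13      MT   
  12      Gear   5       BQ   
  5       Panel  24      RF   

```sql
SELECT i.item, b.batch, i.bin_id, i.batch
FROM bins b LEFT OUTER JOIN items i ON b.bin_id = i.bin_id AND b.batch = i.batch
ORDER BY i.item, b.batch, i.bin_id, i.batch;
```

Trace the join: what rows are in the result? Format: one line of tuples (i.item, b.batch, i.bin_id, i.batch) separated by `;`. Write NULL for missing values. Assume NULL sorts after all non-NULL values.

(NULL, KW, NULL, NULL); (NULL, KW, NULL, NULL); (NULL, KW, NULL, NULL); (NULL, KW, NULL, NULL); (NULL, KW, NULL, NULL); (NULL, KW, NULL, NULL); (NULL, MT, NULL, NULL); (NULL, RF, NULL, NULL)

LEFT JOIN keeps every row from `bins`; unmatched rows get NULL for `items`'s columns.
Matching on b.bin_id = i.bin_id AND b.batch = i.batch. A NULL in a compared column never satisfies the condition.
Matched pairs: 0; unmatched b rows kept: 8.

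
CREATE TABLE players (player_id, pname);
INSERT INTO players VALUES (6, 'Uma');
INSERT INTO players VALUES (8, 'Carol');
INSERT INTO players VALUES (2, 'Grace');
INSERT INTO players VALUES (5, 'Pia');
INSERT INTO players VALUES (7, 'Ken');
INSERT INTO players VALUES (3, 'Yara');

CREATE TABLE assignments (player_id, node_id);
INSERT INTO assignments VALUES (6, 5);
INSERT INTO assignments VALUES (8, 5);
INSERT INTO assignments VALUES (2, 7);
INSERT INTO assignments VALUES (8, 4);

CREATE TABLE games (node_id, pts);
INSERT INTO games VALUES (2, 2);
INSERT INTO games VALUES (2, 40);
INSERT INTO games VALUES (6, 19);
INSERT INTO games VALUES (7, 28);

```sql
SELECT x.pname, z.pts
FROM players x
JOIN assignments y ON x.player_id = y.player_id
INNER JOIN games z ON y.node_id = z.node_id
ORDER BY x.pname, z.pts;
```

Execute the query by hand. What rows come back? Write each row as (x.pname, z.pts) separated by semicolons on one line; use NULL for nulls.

(Grace, 28)

Joins associate left-to-right: players INNER JOIN assignments on player_id gives 4 intermediate row(s).
Then INNER JOIN `games z` on node_id: keep only rows whose y.node_id appears in z.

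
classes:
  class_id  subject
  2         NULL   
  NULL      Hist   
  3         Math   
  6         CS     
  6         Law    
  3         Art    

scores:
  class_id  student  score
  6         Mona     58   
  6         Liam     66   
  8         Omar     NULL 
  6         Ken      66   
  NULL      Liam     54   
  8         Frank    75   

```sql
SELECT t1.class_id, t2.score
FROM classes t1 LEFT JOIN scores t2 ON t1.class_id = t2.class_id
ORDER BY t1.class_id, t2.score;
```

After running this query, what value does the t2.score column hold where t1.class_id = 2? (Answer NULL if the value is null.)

NULL

LEFT JOIN keeps every row from `classes`; unmatched rows get NULL for `scores`'s columns.
Matching on t1.class_id = t2.class_id. A NULL in a compared column never satisfies the condition.
- t1 row (class_id=2): no match → kept, t2 columns NULL.
- t1 row (class_id=NULL): no match → kept, t2 columns NULL.
- t1 row (class_id=3): no match → kept, t2 columns NULL.
- t1 row (class_id=6): matches 3 t2 row(s) → 3 output row(s).
- t1 row (class_id=6): matches 3 t2 row(s) → 3 output row(s).
- t1 row (class_id=3): no match → kept, t2 columns NULL.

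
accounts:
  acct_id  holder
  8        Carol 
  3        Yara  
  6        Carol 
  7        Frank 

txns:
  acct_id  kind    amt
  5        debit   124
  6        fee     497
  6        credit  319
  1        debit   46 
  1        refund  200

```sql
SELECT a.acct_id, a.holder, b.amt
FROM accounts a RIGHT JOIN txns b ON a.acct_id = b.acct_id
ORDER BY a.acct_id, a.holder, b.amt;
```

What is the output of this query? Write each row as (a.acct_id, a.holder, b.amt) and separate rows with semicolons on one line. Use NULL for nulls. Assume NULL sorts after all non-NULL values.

(6, Carol, 319); (6, Carol, 497); (NULL, NULL, 46); (NULL, NULL, 124); (NULL, NULL, 200)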